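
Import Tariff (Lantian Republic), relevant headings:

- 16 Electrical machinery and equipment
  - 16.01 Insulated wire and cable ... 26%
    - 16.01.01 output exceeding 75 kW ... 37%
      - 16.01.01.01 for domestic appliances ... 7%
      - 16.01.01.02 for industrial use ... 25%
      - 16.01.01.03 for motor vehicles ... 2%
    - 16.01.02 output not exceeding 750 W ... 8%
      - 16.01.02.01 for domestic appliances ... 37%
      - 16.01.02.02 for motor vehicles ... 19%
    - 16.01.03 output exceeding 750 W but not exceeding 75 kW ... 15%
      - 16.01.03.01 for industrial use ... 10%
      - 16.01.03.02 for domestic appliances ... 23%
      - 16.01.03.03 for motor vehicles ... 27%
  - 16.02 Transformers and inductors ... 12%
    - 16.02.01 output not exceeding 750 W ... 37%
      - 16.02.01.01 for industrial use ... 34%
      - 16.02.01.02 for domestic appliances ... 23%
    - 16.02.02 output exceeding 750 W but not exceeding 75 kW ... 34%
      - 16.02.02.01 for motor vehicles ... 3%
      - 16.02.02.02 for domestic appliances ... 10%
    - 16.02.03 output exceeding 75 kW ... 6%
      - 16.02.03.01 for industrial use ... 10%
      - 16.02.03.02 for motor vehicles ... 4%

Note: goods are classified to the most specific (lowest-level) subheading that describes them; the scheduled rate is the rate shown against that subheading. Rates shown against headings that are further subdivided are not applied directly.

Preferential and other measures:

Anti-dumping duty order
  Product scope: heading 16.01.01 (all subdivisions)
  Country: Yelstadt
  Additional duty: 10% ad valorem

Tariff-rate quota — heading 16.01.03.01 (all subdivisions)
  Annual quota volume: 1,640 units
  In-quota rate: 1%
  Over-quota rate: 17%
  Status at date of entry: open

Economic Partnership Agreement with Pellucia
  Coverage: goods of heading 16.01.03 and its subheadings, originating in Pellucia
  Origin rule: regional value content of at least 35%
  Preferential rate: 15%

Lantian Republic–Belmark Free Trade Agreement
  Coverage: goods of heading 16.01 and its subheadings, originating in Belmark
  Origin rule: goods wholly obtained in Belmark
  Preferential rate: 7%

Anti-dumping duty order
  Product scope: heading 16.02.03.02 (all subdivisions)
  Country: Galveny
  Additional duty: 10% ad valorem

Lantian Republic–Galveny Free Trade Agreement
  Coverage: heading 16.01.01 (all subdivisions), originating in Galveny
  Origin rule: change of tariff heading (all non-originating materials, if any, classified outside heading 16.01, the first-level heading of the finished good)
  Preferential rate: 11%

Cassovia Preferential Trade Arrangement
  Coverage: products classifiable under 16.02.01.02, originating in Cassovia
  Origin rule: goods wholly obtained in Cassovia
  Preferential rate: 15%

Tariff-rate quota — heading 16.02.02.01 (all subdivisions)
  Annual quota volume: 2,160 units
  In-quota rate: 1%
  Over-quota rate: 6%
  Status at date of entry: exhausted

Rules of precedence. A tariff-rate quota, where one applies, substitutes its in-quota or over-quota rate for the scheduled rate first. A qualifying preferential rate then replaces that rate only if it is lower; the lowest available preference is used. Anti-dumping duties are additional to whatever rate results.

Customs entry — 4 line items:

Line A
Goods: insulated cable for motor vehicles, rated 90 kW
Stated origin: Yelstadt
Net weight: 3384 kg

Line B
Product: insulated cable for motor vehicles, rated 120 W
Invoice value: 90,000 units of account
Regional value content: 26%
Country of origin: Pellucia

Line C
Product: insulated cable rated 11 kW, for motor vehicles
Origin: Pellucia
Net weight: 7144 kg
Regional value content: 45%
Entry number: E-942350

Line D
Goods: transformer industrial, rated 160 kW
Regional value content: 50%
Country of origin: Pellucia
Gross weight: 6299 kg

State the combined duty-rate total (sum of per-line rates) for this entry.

Line A: insulated cable → 16.01; rated 90 kW → 16.01.01; for motor vehicles → 16.01.01.03. Scheduled 2%. anti-dumping (Yelstadt, 16.01.01): +10%; total 2% + 10% = 12%. → 12%.
Line B: insulated cable → 16.01; rated 120 W → 16.01.02; for motor vehicles → 16.01.02.02. Scheduled 19%. Pellucia agreement on 16.01.03: 16.01.02.02 not covered. → 19%.
Line C: insulated cable → 16.01; rated 11 kW → 16.01.03; for motor vehicles → 16.01.03.03. Scheduled 27%. Pellucia agreement on 16.01.03: RVC ≥ 35% → 15% available; preferential 15%. → 15%.
Line D: transformer → 16.02; rated 160 kW → 16.02.03; industrial → 16.02.03.01. Scheduled 10%. Pellucia agreement on 16.01.03: 16.02.03.01 not covered. → 10%.
Sum: 12% + 19% + 15% + 10% = 56%.

56%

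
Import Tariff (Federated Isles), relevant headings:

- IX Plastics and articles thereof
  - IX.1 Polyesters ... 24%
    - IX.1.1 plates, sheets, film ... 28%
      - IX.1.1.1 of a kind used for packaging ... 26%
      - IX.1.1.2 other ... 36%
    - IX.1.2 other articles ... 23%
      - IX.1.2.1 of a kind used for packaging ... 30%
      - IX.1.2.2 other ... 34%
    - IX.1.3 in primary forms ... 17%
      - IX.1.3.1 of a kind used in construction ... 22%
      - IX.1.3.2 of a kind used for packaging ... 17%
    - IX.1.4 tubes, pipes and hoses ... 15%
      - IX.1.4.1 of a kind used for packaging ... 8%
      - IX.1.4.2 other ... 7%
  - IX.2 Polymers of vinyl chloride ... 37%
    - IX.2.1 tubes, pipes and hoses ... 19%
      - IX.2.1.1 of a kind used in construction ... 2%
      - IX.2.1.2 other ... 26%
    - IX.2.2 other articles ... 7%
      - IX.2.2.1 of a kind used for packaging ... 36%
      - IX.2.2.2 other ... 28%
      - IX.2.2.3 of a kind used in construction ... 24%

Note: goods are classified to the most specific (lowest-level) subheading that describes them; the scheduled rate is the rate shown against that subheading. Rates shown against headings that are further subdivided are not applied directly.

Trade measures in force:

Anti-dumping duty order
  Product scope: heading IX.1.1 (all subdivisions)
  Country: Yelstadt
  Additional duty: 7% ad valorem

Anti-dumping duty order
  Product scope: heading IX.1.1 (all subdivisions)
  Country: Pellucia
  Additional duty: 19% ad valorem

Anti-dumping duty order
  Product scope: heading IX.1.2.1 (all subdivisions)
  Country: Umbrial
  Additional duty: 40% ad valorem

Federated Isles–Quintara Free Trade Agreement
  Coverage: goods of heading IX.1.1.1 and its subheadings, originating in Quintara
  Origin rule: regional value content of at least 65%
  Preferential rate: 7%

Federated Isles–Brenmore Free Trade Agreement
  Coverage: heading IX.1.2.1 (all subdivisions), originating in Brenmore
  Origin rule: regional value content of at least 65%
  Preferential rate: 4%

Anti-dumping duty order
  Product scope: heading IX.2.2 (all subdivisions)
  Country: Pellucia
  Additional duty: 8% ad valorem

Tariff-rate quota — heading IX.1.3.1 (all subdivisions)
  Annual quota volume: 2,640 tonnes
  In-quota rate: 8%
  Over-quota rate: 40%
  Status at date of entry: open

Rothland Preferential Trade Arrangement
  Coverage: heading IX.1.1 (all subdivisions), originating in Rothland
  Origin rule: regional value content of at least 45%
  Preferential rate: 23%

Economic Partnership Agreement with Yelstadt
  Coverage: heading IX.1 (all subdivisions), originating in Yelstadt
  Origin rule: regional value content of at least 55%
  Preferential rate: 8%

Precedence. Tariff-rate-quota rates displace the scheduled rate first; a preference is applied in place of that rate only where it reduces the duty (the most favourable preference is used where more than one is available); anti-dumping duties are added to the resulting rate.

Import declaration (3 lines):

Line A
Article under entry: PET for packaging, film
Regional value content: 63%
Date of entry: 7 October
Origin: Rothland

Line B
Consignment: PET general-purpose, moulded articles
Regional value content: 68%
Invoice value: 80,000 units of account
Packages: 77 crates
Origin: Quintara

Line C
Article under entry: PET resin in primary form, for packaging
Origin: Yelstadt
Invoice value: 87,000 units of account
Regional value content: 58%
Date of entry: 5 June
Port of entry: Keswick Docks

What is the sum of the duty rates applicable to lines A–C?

65%

Line A: PET → IX.1; film → IX.1.1; for packaging → IX.1.1.1. Scheduled 26%. Rothland agreement on IX.1.1: RVC ≥ 45% → 23% available; preferential 23%. → 23%.
Line B: PET → IX.1; moulded articles → IX.1.2; general-purpose → IX.1.2.2. Scheduled 34%. Quintara agreement on IX.1.1.1: IX.1.2.2 not covered. → 34%.
Line C: PET → IX.1; resin in primary form → IX.1.3; for packaging → IX.1.3.2. Scheduled 17%. Yelstadt agreement on IX.1: RVC ≥ 55% → 8% available; preferential 8%. → 8%.
Sum: 23% + 34% + 8% = 65%.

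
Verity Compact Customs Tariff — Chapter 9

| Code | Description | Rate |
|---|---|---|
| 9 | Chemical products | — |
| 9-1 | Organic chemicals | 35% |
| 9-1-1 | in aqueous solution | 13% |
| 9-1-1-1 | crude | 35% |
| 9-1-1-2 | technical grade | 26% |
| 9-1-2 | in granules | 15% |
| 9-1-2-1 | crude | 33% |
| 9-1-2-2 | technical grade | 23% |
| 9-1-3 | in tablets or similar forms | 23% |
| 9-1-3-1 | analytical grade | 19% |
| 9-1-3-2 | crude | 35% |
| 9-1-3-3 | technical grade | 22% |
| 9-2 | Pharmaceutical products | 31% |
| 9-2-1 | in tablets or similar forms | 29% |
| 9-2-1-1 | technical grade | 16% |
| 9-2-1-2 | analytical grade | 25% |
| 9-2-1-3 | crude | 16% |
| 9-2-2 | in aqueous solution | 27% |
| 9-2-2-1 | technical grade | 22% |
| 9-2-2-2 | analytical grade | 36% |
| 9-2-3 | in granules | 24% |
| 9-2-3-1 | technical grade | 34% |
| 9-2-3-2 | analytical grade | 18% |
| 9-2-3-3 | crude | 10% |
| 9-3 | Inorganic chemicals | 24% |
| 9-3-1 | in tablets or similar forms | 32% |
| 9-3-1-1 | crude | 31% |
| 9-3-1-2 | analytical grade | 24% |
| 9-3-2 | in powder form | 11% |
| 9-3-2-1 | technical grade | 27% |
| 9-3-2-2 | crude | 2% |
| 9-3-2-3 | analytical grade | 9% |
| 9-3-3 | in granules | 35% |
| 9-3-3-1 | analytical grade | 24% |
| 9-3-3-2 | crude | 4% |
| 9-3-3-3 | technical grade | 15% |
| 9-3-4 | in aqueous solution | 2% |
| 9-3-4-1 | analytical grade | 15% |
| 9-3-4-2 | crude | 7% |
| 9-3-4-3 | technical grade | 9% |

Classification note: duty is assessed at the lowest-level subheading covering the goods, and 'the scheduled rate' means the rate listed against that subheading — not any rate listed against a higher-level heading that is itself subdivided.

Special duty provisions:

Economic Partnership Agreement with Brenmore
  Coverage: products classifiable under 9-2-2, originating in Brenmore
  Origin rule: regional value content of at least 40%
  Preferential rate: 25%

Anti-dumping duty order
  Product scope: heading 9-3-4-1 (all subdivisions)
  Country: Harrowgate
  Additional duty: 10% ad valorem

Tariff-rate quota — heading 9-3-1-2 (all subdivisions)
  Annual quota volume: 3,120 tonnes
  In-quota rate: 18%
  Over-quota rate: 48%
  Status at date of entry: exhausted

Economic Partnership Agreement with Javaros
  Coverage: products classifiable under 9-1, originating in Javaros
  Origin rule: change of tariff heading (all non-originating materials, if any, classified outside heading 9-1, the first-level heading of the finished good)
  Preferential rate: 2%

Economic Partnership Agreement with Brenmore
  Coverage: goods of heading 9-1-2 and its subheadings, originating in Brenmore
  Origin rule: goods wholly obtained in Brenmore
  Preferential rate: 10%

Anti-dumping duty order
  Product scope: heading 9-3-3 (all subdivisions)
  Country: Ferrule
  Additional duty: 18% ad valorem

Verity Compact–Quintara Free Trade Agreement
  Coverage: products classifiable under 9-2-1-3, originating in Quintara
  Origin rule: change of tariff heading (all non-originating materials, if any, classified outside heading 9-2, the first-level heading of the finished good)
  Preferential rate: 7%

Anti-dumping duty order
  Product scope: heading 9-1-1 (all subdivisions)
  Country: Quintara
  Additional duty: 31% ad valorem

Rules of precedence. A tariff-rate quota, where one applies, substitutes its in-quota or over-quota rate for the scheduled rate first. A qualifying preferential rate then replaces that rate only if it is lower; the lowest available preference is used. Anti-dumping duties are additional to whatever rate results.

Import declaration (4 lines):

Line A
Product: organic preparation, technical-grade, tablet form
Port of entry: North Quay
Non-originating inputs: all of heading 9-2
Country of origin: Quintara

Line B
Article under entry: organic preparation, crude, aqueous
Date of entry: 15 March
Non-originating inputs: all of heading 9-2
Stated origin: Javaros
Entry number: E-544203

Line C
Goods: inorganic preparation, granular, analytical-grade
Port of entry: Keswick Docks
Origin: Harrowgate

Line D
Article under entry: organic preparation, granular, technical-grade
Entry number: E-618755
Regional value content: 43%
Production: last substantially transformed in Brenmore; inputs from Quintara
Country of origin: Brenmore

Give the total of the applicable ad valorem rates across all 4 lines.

71%

Line A: organic → 9-1; tablet form → 9-1-3; technical-grade → 9-1-3-3. Scheduled 22%. Quintara agreement on 9-2-1-3: 9-1-3-3 not covered. → 22%.
Line B: organic → 9-1; aqueous → 9-1-1; crude → 9-1-1-1. Scheduled 35%. Javaros agreement on 9-1: CTH met → 2% available; preferential 2%. → 2%.
Line C: inorganic → 9-3; granular → 9-3-3; analytical-grade → 9-3-3-1. Scheduled 24%. No special measure applies. → 24%.
Line D: organic → 9-1; granular → 9-1-2; technical-grade → 9-1-2-2. Scheduled 23%. Brenmore agreement on 9-2-2: 9-1-2-2 not covered; Brenmore agreement on 9-1-2: not wholly obtained. → 23%.
Sum: 22% + 2% + 24% + 23% = 71%.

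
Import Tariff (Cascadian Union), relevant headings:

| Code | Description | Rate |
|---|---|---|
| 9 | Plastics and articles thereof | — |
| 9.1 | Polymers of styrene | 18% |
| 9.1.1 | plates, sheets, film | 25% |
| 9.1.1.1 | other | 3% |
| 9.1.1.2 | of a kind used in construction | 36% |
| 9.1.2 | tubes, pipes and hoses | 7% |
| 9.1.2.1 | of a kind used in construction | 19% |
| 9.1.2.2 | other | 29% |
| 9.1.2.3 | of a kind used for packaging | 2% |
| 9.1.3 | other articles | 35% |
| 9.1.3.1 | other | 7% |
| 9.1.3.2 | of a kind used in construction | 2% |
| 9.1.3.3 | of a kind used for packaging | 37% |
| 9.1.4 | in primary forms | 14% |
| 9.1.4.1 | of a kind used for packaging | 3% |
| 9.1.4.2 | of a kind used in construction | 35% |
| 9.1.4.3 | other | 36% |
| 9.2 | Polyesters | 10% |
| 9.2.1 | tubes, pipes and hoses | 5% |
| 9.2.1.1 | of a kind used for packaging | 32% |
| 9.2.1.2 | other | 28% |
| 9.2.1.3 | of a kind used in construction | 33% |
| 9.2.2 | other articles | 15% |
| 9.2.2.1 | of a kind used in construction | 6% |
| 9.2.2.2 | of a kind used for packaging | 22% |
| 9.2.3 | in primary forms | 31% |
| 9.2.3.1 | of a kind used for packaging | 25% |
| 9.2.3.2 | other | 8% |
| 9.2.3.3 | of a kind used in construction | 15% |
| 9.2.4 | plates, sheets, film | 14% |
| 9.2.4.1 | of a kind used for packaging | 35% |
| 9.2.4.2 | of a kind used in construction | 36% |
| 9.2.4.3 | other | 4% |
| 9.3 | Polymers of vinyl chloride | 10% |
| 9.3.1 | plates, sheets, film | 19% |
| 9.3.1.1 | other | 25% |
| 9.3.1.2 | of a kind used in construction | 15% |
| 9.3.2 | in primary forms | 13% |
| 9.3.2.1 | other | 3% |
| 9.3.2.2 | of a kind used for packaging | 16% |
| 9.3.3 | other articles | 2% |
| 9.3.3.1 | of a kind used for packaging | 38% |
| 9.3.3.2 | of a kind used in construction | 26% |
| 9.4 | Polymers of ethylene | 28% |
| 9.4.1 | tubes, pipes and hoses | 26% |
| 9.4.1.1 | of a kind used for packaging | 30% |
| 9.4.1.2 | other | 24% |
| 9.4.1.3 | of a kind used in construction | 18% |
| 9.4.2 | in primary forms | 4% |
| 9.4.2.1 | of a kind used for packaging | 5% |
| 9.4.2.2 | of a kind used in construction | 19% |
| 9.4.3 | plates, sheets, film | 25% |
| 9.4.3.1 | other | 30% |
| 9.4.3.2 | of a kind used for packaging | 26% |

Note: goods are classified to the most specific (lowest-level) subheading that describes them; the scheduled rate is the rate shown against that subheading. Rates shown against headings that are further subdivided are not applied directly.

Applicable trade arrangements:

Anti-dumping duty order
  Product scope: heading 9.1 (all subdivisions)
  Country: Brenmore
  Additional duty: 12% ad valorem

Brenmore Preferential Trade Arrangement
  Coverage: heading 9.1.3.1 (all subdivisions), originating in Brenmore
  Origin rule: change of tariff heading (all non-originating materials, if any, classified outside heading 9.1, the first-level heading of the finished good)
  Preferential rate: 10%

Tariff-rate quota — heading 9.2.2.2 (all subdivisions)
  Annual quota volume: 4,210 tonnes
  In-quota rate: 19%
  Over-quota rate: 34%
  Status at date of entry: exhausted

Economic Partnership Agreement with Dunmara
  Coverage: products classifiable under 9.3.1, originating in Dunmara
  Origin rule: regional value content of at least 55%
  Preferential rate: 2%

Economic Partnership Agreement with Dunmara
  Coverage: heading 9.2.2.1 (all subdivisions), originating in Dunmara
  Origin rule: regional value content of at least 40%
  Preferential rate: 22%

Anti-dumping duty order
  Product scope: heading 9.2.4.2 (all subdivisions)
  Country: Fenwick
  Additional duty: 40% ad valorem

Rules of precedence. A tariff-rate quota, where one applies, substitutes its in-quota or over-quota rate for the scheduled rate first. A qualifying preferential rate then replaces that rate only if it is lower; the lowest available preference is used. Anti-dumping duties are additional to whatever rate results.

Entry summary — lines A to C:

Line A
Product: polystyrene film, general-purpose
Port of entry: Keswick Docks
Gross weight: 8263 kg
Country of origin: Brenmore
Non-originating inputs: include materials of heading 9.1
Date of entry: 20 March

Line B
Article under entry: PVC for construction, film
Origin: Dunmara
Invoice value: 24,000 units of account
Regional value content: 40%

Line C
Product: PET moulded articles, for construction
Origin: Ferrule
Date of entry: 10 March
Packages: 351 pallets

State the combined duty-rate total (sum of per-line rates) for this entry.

Line A: polystyrene → 9.1; film → 9.1.1; general-purpose → 9.1.1.1. Scheduled 3%. Brenmore agreement on 9.1.3.1: 9.1.1.1 not covered; anti-dumping (Brenmore, 9.1): +12%; total 3% + 12% = 15%. → 15%.
Line B: PVC → 9.3; film → 9.3.1; for construction → 9.3.1.2. Scheduled 15%. Dunmara agreement on 9.3.1: RVC < 55%; Dunmara agreement on 9.2.2.1: 9.3.1.2 not covered. → 15%.
Line C: PET → 9.2; moulded articles → 9.2.2; for construction → 9.2.2.1. Scheduled 6%. No special measure applies. → 6%.
Sum: 15% + 15% + 6% = 36%.

36%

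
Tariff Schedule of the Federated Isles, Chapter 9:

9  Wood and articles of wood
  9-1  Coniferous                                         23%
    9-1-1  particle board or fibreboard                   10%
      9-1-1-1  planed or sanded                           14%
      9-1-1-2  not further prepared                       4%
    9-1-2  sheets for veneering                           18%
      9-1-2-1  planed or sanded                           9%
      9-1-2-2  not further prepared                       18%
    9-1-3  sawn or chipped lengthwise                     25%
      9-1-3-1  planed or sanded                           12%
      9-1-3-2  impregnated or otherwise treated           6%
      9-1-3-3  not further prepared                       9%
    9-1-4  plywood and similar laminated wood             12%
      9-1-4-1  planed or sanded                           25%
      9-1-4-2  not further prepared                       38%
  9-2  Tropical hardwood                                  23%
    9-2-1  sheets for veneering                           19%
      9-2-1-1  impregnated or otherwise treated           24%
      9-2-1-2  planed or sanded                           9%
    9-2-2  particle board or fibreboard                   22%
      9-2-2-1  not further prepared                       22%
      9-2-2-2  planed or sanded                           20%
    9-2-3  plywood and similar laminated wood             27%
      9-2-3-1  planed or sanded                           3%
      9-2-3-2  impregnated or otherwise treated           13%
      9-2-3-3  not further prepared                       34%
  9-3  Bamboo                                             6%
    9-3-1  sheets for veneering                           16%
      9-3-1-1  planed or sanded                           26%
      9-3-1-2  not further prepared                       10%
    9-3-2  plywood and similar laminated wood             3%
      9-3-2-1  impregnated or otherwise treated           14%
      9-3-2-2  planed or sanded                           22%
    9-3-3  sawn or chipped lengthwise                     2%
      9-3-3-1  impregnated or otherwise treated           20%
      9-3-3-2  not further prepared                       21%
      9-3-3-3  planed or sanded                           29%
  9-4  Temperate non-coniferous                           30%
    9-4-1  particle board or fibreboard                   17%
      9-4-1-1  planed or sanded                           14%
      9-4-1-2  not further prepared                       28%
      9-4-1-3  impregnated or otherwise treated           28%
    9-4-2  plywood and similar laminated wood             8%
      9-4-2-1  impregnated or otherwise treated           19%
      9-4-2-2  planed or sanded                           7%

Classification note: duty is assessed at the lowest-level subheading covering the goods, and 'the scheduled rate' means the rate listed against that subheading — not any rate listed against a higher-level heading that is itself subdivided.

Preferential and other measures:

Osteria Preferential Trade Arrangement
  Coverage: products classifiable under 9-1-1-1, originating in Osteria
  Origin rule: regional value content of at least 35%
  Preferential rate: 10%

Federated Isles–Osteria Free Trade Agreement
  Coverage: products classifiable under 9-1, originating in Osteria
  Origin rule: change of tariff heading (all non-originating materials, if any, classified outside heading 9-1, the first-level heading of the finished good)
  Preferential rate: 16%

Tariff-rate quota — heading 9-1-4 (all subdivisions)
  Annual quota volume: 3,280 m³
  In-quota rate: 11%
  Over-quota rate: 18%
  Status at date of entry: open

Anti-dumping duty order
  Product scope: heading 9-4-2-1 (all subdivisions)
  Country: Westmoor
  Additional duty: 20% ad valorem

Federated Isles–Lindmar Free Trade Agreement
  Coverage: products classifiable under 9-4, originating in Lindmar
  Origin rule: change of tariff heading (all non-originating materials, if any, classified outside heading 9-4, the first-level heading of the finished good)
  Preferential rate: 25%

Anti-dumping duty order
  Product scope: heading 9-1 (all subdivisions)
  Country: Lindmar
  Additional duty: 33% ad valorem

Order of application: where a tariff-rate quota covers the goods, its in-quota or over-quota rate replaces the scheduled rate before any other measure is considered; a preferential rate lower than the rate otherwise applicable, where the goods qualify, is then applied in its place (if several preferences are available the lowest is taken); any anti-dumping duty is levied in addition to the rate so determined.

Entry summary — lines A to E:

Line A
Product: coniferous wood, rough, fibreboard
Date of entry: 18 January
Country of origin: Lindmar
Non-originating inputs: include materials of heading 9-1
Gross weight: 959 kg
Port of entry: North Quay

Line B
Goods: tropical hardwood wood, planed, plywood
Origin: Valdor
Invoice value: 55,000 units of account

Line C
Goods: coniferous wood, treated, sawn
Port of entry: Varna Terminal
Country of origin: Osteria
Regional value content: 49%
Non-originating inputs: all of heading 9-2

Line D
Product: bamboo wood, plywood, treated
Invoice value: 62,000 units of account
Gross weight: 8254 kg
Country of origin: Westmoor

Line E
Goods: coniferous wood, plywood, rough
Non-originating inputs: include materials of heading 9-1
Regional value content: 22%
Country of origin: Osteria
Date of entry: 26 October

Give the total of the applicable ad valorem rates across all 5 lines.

Line A: coniferous → 9-1; fibreboard → 9-1-1; rough → 9-1-1-2. Scheduled 4%. Lindmar agreement on 9-4: 9-1-1-2 not covered; anti-dumping (Lindmar, 9-1): +33%; total 4% + 33% = 37%. → 37%.
Line B: tropical hardwood → 9-2; plywood → 9-2-3; planed → 9-2-3-1. Scheduled 3%. No special measure applies. → 3%.
Line C: coniferous → 9-1; sawn → 9-1-3; treated → 9-1-3-2. Scheduled 6%. Osteria agreement on 9-1-1-1: 9-1-3-2 not covered; Osteria agreement on 9-1: CTH met → 16% available; preference 16% not lower than 6% → no reduction. → 6%.
Line D: bamboo → 9-3; plywood → 9-3-2; treated → 9-3-2-1. Scheduled 14%. No special measure applies. → 14%.
Line E: coniferous → 9-1; plywood → 9-1-4; rough → 9-1-4-2. Scheduled 38%. quota on 9-1-4 open → in-quota 11%; Osteria agreement on 9-1-1-1: 9-1-4-2 not covered; Osteria agreement on 9-1: CTH not met. → 11%.
Sum: 37% + 3% + 6% + 14% + 11% = 71%.

71%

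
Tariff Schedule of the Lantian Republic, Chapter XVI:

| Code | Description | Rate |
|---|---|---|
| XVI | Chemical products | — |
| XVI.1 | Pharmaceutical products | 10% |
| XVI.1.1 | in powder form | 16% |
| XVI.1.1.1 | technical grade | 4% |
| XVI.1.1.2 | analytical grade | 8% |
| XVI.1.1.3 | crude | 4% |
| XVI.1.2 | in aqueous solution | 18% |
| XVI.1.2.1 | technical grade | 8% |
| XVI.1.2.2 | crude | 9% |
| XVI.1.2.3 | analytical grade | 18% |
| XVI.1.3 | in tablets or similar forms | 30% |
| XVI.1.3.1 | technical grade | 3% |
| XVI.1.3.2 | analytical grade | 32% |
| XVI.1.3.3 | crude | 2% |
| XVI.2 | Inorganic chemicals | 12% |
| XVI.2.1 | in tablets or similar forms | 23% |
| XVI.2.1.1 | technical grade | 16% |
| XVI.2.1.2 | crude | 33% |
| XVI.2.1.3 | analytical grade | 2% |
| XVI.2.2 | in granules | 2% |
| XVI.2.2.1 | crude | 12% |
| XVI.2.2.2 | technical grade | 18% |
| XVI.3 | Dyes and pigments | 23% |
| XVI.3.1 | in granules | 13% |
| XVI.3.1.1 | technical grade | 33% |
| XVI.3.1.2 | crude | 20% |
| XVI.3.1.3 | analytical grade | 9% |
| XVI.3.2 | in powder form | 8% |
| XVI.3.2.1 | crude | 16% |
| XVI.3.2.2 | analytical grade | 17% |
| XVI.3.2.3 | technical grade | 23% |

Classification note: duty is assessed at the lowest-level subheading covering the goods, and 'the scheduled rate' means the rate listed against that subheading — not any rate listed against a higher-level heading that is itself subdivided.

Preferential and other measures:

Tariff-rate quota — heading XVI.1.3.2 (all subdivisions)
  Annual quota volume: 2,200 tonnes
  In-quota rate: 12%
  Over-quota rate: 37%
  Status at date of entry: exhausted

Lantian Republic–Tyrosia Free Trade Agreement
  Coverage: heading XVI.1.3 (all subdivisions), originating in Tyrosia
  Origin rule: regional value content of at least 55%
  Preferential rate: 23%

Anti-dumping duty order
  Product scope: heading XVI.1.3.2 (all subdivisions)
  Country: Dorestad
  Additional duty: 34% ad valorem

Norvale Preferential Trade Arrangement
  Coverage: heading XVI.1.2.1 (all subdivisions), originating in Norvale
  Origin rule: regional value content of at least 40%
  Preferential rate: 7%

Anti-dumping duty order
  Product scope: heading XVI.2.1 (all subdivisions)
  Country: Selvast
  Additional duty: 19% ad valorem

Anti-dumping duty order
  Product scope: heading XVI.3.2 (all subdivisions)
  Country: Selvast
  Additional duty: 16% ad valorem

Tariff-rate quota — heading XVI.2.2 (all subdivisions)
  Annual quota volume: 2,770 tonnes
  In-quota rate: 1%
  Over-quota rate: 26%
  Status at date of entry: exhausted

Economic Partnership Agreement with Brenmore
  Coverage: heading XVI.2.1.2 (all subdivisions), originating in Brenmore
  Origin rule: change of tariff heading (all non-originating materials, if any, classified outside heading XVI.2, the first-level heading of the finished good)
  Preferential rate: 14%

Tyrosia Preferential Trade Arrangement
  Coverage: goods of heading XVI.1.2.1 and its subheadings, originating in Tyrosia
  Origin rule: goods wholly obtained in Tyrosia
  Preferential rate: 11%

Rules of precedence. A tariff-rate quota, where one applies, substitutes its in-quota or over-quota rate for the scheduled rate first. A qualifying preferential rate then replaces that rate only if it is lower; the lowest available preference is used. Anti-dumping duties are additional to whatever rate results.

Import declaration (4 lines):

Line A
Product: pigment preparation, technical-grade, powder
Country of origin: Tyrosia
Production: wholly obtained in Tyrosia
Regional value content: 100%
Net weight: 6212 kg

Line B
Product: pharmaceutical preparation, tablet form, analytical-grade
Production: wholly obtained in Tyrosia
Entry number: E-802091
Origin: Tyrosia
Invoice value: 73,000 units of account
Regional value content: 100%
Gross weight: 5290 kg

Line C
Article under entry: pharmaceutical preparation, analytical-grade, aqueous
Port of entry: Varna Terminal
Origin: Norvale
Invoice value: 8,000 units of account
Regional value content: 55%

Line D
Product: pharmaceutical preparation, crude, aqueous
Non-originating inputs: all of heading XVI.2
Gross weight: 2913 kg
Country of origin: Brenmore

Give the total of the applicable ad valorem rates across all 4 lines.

Line A: pigment → XVI.3; powder → XVI.3.2; technical-grade → XVI.3.2.3. Scheduled 23%. Tyrosia agreement on XVI.1.3: XVI.3.2.3 not covered; Tyrosia agreement on XVI.1.2.1: XVI.3.2.3 not covered. → 23%.
Line B: pharmaceutical → XVI.1; tablet form → XVI.1.3; analytical-grade → XVI.1.3.2. Scheduled 32%. quota on XVI.1.3.2 exhausted → over-quota 37%; Tyrosia agreement on XVI.1.3: RVC ≥ 55% → 23% available; Tyrosia agreement on XVI.1.2.1: XVI.1.3.2 not covered; preferential 23%. → 23%.
Line C: pharmaceutical → XVI.1; aqueous → XVI.1.2; analytical-grade → XVI.1.2.3. Scheduled 18%. Norvale agreement on XVI.1.2.1: XVI.1.2.3 not covered. → 18%.
Line D: pharmaceutical → XVI.1; aqueous → XVI.1.2; crude → XVI.1.2.2. Scheduled 9%. Brenmore agreement on XVI.2.1.2: XVI.1.2.2 not covered. → 9%.
Sum: 23% + 23% + 18% + 9% = 73%.

73%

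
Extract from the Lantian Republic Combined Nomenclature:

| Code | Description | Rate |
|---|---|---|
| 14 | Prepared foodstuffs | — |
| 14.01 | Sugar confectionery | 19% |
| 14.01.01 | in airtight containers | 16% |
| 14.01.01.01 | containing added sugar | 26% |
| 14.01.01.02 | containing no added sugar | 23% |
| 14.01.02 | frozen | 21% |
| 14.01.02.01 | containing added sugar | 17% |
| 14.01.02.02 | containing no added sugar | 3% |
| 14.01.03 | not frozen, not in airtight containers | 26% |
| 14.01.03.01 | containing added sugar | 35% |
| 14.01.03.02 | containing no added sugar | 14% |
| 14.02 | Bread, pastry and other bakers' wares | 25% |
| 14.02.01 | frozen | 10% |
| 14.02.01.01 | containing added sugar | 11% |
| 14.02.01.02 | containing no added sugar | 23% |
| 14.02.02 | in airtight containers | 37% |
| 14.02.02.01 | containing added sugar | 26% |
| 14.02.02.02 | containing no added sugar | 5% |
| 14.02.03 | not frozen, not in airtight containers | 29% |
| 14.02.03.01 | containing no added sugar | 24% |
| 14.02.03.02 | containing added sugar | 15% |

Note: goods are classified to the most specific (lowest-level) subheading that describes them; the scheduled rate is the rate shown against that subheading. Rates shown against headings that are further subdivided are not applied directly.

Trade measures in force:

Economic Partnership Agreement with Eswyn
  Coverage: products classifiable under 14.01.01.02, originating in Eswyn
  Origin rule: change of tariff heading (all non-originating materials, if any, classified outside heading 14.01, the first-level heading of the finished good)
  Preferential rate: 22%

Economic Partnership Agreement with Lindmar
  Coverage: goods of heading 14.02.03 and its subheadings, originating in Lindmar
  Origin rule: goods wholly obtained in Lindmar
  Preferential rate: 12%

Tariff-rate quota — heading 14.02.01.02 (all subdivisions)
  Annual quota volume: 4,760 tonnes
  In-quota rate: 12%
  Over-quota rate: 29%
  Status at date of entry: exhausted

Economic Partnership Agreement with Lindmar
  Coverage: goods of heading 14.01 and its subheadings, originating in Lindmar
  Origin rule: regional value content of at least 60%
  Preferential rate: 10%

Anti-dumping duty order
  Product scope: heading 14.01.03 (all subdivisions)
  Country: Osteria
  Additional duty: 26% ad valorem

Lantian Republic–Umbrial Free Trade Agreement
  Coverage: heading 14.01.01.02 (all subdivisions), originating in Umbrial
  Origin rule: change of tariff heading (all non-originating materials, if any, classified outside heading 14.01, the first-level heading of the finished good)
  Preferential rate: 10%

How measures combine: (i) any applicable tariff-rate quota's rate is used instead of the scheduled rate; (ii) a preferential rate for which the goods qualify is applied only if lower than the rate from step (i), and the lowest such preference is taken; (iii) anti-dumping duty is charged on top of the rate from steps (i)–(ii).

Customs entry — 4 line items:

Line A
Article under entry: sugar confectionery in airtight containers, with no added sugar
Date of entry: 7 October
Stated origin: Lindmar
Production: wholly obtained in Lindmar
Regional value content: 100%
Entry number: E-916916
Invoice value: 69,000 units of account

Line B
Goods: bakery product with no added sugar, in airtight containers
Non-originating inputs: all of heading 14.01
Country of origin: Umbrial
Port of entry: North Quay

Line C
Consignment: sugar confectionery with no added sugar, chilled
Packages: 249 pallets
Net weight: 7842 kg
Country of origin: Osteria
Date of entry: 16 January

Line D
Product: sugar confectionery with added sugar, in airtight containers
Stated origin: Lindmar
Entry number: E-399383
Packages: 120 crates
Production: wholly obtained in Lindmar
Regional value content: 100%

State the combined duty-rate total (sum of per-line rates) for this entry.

65%

Line A: sugar confectionery → 14.01; in airtight containers → 14.01.01; with no added sugar → 14.01.01.02. Scheduled 23%. Lindmar agreement on 14.02.03: 14.01.01.02 not covered; Lindmar agreement on 14.01: RVC ≥ 60% → 10% available; preferential 10%. → 10%.
Line B: bakery product → 14.02; in airtight containers → 14.02.02; with no added sugar → 14.02.02.02. Scheduled 5%. Umbrial agreement on 14.01.01.02: 14.02.02.02 not covered. → 5%.
Line C: sugar confectionery → 14.01; chilled → 14.01.03; with no added sugar → 14.01.03.02. Scheduled 14%. anti-dumping (Osteria, 14.01.03): +26%; total 14% + 26% = 40%. → 40%.
Line D: sugar confectionery → 14.01; in airtight containers → 14.01.01; with added sugar → 14.01.01.01. Scheduled 26%. Lindmar agreement on 14.02.03: 14.01.01.01 not covered; Lindmar agreement on 14.01: RVC ≥ 60% → 10% available; preferential 10%. → 10%.
Sum: 10% + 5% + 40% + 10% = 65%.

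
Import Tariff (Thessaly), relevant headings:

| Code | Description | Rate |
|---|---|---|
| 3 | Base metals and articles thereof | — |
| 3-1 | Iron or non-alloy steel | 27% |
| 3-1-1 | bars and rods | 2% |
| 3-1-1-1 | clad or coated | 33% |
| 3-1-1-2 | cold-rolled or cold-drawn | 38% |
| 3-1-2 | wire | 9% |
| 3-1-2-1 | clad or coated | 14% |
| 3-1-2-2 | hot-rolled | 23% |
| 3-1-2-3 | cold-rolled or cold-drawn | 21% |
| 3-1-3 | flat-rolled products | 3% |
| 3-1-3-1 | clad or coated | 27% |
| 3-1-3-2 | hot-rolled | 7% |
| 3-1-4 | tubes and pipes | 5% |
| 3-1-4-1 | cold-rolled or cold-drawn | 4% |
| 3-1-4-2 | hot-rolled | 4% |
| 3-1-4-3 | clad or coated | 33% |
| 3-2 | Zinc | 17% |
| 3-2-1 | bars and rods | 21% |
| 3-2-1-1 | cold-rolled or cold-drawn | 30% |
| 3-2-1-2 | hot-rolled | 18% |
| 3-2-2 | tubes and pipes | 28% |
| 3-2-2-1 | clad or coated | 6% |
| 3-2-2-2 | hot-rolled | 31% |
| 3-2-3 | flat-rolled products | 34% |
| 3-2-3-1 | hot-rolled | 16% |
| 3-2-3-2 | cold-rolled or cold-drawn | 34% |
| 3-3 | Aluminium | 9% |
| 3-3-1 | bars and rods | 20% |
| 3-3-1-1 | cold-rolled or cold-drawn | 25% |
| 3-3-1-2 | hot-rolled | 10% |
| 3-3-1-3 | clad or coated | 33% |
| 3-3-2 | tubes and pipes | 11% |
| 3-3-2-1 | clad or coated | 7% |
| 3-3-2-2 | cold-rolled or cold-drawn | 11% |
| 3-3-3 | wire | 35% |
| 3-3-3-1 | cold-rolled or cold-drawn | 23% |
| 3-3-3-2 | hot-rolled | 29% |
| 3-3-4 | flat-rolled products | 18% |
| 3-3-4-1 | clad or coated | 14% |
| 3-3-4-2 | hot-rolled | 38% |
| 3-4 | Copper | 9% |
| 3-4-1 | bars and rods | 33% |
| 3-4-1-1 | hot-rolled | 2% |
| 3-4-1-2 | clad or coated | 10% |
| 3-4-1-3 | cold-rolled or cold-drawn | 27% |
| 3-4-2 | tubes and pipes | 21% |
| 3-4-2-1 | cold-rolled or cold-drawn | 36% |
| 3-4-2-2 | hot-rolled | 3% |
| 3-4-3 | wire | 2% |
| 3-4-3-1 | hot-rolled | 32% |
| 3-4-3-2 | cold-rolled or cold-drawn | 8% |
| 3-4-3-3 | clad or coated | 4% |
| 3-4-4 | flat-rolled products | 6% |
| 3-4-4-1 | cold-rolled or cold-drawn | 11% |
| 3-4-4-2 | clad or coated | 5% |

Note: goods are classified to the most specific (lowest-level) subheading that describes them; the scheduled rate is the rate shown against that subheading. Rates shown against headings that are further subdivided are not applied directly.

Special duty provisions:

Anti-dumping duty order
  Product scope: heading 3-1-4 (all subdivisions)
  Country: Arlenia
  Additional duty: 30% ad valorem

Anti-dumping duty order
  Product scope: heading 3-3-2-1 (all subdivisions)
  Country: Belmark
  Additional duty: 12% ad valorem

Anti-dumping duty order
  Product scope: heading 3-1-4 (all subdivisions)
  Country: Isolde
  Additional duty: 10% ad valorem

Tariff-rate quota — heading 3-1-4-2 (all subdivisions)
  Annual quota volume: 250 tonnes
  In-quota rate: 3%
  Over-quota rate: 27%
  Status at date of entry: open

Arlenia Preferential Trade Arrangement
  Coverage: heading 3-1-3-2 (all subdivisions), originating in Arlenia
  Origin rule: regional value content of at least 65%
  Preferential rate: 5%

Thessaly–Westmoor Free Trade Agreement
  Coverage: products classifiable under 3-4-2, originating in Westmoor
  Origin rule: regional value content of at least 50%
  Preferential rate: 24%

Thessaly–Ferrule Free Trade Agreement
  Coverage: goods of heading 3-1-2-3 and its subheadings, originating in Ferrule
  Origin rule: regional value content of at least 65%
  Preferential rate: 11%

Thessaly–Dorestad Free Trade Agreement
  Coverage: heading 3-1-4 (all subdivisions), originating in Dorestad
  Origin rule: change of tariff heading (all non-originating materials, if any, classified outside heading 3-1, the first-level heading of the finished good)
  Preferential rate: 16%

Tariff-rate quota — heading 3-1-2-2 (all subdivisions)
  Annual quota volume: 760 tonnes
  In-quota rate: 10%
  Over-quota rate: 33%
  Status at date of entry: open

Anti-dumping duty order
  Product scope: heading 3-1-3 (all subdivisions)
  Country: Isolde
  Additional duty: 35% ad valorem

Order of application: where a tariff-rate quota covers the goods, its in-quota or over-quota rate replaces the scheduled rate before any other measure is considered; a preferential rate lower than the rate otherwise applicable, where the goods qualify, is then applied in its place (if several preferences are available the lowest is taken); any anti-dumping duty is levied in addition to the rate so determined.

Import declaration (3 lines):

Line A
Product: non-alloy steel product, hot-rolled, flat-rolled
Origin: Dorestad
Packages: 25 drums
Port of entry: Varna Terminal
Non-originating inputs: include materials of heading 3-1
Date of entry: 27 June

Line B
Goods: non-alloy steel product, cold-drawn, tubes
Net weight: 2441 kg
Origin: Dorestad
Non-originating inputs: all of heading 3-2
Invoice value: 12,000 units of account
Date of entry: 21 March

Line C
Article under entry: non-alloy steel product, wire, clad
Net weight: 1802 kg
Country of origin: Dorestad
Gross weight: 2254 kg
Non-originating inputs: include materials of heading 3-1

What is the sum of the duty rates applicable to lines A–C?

Line A: non-alloy steel → 3-1; flat-rolled → 3-1-3; hot-rolled → 3-1-3-2. Scheduled 7%. Dorestad agreement on 3-1-4: 3-1-3-2 not covered. → 7%.
Line B: non-alloy steel → 3-1; tubes → 3-1-4; cold-drawn → 3-1-4-1. Scheduled 4%. Dorestad agreement on 3-1-4: CTH met → 16% available; preference 16% not lower than 4% → no reduction. → 4%.
Line C: non-alloy steel → 3-1; wire → 3-1-2; clad → 3-1-2-1. Scheduled 14%. Dorestad agreement on 3-1-4: 3-1-2-1 not covered. → 14%.
Sum: 7% + 4% + 14% = 25%.

25%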